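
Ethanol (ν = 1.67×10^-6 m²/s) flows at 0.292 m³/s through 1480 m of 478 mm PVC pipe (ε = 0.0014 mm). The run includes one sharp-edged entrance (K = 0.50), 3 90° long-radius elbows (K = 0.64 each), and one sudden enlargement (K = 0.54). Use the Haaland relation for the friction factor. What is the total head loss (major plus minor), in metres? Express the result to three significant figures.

H_L ≈ 5.94 m

V = 4Q/(πD²) = 1.627 m/s; V²/2g = 0.1350 m
Re = 4.66×10^5, ε/D = 2.93×10^-6 → f = 0.01326 (Haaland)
Major: h_f = f(L/D)·V²/2g = 0.01326·3096·0.1350 = 5.541 m
Minor: ΣK = 2.96; h_m = ΣK·V²/2g = 0.3995 m
Total H_L = 5.541 + 0.3995 = 5.940 m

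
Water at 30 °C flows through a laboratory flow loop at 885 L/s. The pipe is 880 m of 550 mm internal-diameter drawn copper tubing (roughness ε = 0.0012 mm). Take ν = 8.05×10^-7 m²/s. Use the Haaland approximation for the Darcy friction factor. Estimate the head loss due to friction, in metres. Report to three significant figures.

V = 4Q/(πD²) = 4·0.885/(π·0.550²) = 3.725 m/s
Re = VD/ν = 3.725·0.550/8.05×10^-7 = 2.55×10^6 → turbulent
ε/D = 0.0012/550 = 2.18×10^-6
Haaland: f = 0.01003
h_f = f(L/D)V²/(2g) = 0.01003·(880/0.550)·3.725²/(2·9.81) = 11.35 m

h_f ≈ 11.3 m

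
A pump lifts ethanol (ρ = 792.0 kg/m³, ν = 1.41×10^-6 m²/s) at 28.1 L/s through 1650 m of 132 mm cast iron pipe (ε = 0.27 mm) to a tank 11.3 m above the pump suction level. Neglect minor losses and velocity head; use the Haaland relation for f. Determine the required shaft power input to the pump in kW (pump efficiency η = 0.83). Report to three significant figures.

V = 4Q/(πD²) = 2.053 m/s; Re = 1.92×10^5; ε/D = 0.00205; f = 0.02441
h_f = f(L/D)V²/2g = 65.58 m
Total head H = z + h_f = 11.3 + 65.58 = 76.88 m
P_hyd = ρgQH = 792.0·9.81·0.0281·76.88 = 16.78 kW
P_shaft = P_hyd/η = 16.78/0.83 = 20.22 kW

P_shaft ≈ 20.2 kW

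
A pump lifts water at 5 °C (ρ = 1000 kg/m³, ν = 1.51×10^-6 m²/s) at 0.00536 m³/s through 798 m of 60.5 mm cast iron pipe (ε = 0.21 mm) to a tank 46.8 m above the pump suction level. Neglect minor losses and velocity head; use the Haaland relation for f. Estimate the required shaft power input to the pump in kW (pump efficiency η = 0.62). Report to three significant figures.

P_shaft ≈ 9.66 kW

V = 4Q/(πD²) = 1.865 m/s; Re = 7.47×10^4; ε/D = 0.00347; f = 0.02874
h_f = f(L/D)V²/2g = 67.16 m
Total head H = z + h_f = 46.8 + 67.16 = 114.0 m
P_hyd = ρgQH = 1000·9.81·0.00536·114.0 = 5.992 kW
P_shaft = P_hyd/η = 5.992/0.62 = 9.665 kW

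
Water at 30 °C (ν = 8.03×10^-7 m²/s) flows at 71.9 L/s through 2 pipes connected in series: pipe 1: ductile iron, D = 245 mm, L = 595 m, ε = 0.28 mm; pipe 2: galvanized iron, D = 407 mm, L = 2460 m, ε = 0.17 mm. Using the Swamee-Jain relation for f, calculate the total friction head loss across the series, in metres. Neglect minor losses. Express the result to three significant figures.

H ≈ 7.73 m

Pipe 1: V = 1.525 m/s, Re = 4.65×10^5, ε/D = 0.00114, f = 0.02100, h_1 = f(L/D)V²/2g = 6.045 m
Pipe 2: V = 0.5527 m/s, Re = 2.80×10^5, ε/D = 4.18×10^-4, f = 0.01794, h_2 = f(L/D)V²/2g = 1.688 m
Series → Q common, losses add: H = Σh = 7.733 m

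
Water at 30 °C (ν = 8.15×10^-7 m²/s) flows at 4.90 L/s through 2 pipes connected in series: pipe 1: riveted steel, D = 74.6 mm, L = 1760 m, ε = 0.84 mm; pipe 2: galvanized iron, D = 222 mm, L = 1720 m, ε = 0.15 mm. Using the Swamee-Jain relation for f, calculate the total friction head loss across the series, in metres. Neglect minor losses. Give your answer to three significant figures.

H ≈ 61.0 m

Pipe 1: V = 1.121 m/s, Re = 1.03×10^5, ε/D = 0.0113, f = 0.04026, h_1 = f(L/D)V²/2g = 60.84 m
Pipe 2: V = 0.1266 m/s, Re = 3.45×10^4, ε/D = 6.76×10^-4, f = 0.02467, h_2 = f(L/D)V²/2g = 0.1561 m
Series → Q common, losses add: H = Σh = 60.99 m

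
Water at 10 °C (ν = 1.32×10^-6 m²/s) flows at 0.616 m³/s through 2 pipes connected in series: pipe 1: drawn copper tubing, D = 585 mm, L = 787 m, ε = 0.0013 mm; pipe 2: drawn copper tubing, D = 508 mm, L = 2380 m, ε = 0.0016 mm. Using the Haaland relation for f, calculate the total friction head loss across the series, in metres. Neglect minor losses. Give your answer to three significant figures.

H ≈ 29.2 m

Pipe 1: V = 2.292 m/s, Re = 1.02×10^6, ε/D = 2.22×10^-6, f = 0.01159, h_1 = f(L/D)V²/2g = 4.175 m
Pipe 2: V = 3.039 m/s, Re = 1.17×10^6, ε/D = 3.15×10^-6, f = 0.01134, h_2 = f(L/D)V²/2g = 25.02 m
Series → Q common, losses add: H = Σh = 29.20 m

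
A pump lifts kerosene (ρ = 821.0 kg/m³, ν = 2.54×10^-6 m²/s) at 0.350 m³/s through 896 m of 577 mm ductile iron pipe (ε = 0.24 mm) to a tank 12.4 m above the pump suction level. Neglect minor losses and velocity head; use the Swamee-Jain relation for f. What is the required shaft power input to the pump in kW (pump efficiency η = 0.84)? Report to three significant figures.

V = 4Q/(πD²) = 1.339 m/s; Re = 3.04×10^5; ε/D = 4.16×10^-4; f = 0.01781
h_f = f(L/D)V²/2g = 2.525 m
Total head H = z + h_f = 12.4 + 2.525 = 14.93 m
P_hyd = ρgQH = 821.0·9.81·0.350·14.93 = 42.07 kW
P_shaft = P_hyd/η = 42.07/0.84 = 50.09 kW

P_shaft ≈ 50.1 kW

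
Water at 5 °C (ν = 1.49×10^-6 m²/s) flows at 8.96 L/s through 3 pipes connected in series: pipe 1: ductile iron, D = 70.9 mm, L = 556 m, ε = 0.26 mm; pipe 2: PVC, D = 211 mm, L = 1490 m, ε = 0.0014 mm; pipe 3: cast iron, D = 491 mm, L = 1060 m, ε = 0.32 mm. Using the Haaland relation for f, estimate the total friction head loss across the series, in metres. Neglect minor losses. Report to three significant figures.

H ≈ 59.7 m

Pipe 1: V = 2.269 m/s, Re = 1.08×10^5, ε/D = 0.00367, f = 0.02872, h_1 = f(L/D)V²/2g = 59.13 m
Pipe 2: V = 0.2562 m/s, Re = 3.63×10^4, ε/D = 6.64×10^-6, f = 0.02230, h_2 = f(L/D)V²/2g = 0.5271 m
Pipe 3: V = 0.04732 m/s, Re = 1.56×10^4, ε/D = 6.52×10^-4, f = 0.02848, h_3 = f(L/D)V²/2g = 0.007017 m
Series → Q common, losses add: H = Σh = 59.66 m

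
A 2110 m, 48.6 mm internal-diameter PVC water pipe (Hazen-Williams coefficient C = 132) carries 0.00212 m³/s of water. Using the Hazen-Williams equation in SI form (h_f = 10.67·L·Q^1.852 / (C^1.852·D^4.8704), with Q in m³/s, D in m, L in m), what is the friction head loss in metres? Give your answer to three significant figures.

h_f ≈ 74.2 m

h_f = 10.67·2110·0.00212^1.852 / (132^1.852·0.0486^4.8704) = 74.15 m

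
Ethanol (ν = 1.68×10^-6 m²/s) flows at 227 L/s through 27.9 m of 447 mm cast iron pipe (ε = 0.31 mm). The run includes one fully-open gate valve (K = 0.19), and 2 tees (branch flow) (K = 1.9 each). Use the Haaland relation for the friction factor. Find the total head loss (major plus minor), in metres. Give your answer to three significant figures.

V = 4Q/(πD²) = 1.447 m/s; V²/2g = 0.1066 m
Re = 3.85×10^5, ε/D = 6.94×10^-4 → f = 0.01889 (Haaland)
Major: h_f = f(L/D)·V²/2g = 0.01889·62.42·0.1066 = 0.1258 m
Minor: ΣK = 3.99; h_m = ΣK·V²/2g = 0.4255 m
Total H_L = 0.1258 + 0.4255 = 0.5513 m

H_L ≈ 0.551 m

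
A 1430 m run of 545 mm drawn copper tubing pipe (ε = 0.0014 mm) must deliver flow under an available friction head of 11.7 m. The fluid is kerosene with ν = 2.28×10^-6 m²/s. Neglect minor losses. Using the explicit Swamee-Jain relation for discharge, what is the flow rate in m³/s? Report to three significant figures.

Swamee-Jain (Type II): Q = -0.965·√(gD⁵h_f/L)·ln[ε/(3.7D) + √(3.17ν²L/(gD³h_f))]
√(gD⁵h_f/L) = √(9.81·0.545⁵·11.7/1430) = 0.06212
ε/(3.7D) = 6.94×10^-7; √(3.17ν²L/(gD³h_f)) = 3.56×10^-5
Q = -0.965·0.06212·ln(3.631×10^-5) = 0.6129 m³/s
Check: V = 2.63 m/s, Re = 6.28×10^5, f = 0.01262, h_f = 11.6 m ≈ 11.7 m ✓

Q ≈ 0.613 m³/s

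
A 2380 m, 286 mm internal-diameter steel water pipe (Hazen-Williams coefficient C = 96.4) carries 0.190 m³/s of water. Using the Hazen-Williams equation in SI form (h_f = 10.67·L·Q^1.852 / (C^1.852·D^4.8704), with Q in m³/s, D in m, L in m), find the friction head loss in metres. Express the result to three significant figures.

h_f = 10.67·2380·0.190^1.852 / (96.4^1.852·0.286^4.8704) = 110.2 m

h_f ≈ 110 m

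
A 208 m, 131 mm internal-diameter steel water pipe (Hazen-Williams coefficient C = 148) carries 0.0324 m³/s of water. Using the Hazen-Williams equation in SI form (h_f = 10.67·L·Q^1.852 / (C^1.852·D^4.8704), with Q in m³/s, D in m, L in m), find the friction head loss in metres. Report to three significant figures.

h_f ≈ 7.37 m

h_f = 10.67·208·0.0324^1.852 / (148^1.852·0.131^4.8704) = 7.374 m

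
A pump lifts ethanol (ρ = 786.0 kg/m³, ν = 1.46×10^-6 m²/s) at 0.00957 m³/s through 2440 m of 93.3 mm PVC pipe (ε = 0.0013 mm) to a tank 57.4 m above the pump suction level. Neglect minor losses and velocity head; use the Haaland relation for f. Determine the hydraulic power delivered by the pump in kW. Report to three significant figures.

V = 4Q/(πD²) = 1.400 m/s; Re = 8.95×10^4; ε/D = 1.39×10^-5; f = 0.01829
h_f = f(L/D)V²/2g = 47.78 m
Total head H = z + h_f = 57.4 + 47.78 = 105.2 m
P_hyd = ρgQH = 786.0·9.81·0.00957·105.2 = 7.761 kW

P_hyd ≈ 7.76 kW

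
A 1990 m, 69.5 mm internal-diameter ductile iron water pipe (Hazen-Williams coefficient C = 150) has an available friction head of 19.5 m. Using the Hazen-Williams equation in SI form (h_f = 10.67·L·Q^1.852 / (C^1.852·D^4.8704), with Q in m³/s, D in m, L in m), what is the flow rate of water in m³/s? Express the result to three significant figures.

Rearranging: Q = [h_f·C^1.852·D^4.8704 / (10.67·L)]^(1/1.852)
Q = [19.5·150^1.852·0.0695^4.8704 / (10.67·1990)]^0.540 = 0.003097 m³/s

Q ≈ 0.00310 m³/s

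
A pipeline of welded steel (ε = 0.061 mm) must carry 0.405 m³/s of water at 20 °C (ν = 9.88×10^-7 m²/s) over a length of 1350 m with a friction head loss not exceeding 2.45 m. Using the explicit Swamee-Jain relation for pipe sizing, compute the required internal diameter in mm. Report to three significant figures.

D ≈ 640 mm

Swamee-Jain (Type III): D = 0.66·[ε^1.25·(LQ²/(gh_f))^4.75 + ν·Q^9.4·(L/(gh_f))^5.2]^0.04
LQ²/(gh_f) = 9.213; L/(gh_f) = 56.17
Term 1 = ε^1.25·(…)^4.75 = 0.205; Term 2 = ν·Q^9.4·(…)^5.2 = 0.252
D = 0.66·(0.205 + 0.252)^0.04 = 0.6397 m = 640 mm
Check: V = 1.26 m/s, Re = 8.16×10^5, f = 0.01369, h_f = 2.34 m ≈ 2.45 m ✓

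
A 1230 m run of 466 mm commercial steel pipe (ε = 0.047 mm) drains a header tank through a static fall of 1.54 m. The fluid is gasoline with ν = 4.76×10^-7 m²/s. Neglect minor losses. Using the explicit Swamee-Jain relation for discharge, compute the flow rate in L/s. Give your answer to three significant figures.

Q ≈ 157 L/s

Swamee-Jain (Type II): Q = -0.965·√(gD⁵h_f/L)·ln[ε/(3.7D) + √(3.17ν²L/(gD³h_f))]
√(gD⁵h_f/L) = √(9.81·0.466⁵·1.54/1230) = 0.01643
ε/(3.7D) = 2.73×10^-5; √(3.17ν²L/(gD³h_f)) = 2.40×10^-5
Q = -0.965·0.01643·ln(5.130×10^-5) = 0.1566 m³/s
Check: V = 0.918 m/s, Re = 8.99×10^5, f = 0.01364, h_f = 1.55 m ≈ 1.54 m ✓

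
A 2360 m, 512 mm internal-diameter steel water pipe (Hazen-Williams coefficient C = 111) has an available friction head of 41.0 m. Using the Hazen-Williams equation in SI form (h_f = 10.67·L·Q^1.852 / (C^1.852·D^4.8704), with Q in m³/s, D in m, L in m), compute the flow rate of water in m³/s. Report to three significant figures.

Rearranging: Q = [h_f·C^1.852·D^4.8704 / (10.67·L)]^(1/1.852)
Q = [41.0·111^1.852·0.512^4.8704 / (10.67·2360)]^0.540 = 0.5959 m³/s

Q ≈ 0.596 m³/s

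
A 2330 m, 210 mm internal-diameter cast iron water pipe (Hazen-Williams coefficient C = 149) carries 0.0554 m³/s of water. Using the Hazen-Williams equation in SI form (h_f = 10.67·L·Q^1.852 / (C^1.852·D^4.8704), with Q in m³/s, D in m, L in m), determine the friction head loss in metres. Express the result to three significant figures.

h_f ≈ 22.1 m

h_f = 10.67·2330·0.0554^1.852 / (149^1.852·0.210^4.8704) = 22.12 m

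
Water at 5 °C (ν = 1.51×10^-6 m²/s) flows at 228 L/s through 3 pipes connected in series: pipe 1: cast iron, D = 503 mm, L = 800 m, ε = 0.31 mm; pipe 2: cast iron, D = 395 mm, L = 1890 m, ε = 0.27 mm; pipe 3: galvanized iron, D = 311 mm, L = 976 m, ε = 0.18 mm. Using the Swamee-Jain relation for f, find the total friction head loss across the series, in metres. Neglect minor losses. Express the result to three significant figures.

Pipe 1: V = 1.147 m/s, Re = 3.82×10^5, ε/D = 6.16×10^-4, f = 0.01871, h_1 = f(L/D)V²/2g = 1.996 m
Pipe 2: V = 1.861 m/s, Re = 4.87×10^5, ε/D = 6.84×10^-4, f = 0.01886, h_2 = f(L/D)V²/2g = 15.92 m
Pipe 3: V = 3.001 m/s, Re = 6.18×10^5, ε/D = 5.79×10^-4, f = 0.01809, h_3 = f(L/D)V²/2g = 26.07 m
Series → Q common, losses add: H = Σh = 43.98 m

H ≈ 44.0 m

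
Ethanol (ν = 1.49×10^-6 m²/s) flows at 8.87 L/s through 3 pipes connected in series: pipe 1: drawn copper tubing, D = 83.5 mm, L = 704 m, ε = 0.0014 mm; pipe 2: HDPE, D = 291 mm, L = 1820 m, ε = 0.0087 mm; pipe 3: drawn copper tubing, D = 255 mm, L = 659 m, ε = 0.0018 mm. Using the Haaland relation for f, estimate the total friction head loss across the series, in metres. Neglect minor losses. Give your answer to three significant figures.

H ≈ 20.8 m

Pipe 1: V = 1.620 m/s, Re = 9.08×10^4, ε/D = 1.68×10^-5, f = 0.01825, h_1 = f(L/D)V²/2g = 20.58 m
Pipe 2: V = 0.1334 m/s, Re = 2.60×10^4, ε/D = 2.99×10^-5, f = 0.02417, h_2 = f(L/D)V²/2g = 0.1371 m
Pipe 3: V = 0.1737 m/s, Re = 2.97×10^4, ε/D = 7.06×10^-6, f = 0.02338, h_3 = f(L/D)V²/2g = 0.09289 m
Series → Q common, losses add: H = Σh = 20.81 m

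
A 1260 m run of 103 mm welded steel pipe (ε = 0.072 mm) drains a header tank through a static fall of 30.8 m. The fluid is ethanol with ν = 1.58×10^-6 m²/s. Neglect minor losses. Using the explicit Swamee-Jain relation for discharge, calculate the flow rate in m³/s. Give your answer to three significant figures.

Swamee-Jain (Type II): Q = -0.965·√(gD⁵h_f/L)·ln[ε/(3.7D) + √(3.17ν²L/(gD³h_f))]
√(gD⁵h_f/L) = √(9.81·0.103⁵·30.8/1260) = 0.001667
ε/(3.7D) = 1.89×10^-4; √(3.17ν²L/(gD³h_f)) = 1.74×10^-4
Q = -0.965·0.001667·ln(3.627×10^-4) = 0.01275 m³/s
Check: V = 1.53 m/s, Re = 9.97×10^4, f = 0.02124, h_f = 31.0 m ≈ 30.8 m ✓

Q ≈ 0.0127 m³/s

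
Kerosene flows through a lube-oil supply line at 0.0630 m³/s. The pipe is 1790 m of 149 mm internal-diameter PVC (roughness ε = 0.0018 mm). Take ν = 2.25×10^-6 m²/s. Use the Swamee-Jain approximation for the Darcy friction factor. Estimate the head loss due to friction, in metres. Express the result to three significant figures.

V = 4Q/(πD²) = 4·0.0630/(π·0.149²) = 3.613 m/s
Re = VD/ν = 3.613·0.149/2.25×10^-6 = 2.39×10^5 → turbulent
ε/D = 0.0018/149 = 1.21×10^-5
Swamee-Jain: f = 0.01513
h_f = f(L/D)V²/(2g) = 0.01513·(1790/0.149)·3.613²/(2·9.81) = 120.9 m

h_f ≈ 121 m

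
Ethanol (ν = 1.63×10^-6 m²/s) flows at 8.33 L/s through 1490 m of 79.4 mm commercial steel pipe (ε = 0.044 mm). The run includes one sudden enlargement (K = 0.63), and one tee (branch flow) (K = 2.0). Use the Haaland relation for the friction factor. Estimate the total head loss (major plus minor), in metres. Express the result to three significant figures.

V = 4Q/(πD²) = 1.682 m/s; V²/2g = 0.1443 m
Re = 8.19×10^4, ε/D = 5.54×10^-4 → f = 0.02082 (Haaland)
Major: h_f = f(L/D)·V²/2g = 0.02082·18766·0.1443 = 56.35 m
Minor: ΣK = 2.63; h_m = ΣK·V²/2g = 0.3794 m
Total H_L = 56.35 + 0.3794 = 56.73 m

H_L ≈ 56.7 m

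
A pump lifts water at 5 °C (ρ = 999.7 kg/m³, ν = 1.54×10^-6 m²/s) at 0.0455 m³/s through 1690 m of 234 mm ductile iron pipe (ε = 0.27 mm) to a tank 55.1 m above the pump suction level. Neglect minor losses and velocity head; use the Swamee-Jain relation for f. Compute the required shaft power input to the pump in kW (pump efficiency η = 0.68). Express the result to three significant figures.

V = 4Q/(πD²) = 1.058 m/s; Re = 1.61×10^5; ε/D = 0.00115; f = 0.02206
h_f = f(L/D)V²/2g = 9.091 m
Total head H = z + h_f = 55.1 + 9.091 = 64.19 m
P_hyd = ρgQH = 999.7·9.81·0.0455·64.19 = 28.64 kW
P_shaft = P_hyd/η = 28.64/0.68 = 42.12 kW

P_shaft ≈ 42.1 kW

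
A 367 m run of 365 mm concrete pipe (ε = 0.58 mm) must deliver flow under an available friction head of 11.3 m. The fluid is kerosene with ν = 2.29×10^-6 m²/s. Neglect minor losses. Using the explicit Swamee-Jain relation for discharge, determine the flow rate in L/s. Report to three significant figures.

Q ≈ 328 L/s

Swamee-Jain (Type II): Q = -0.965·√(gD⁵h_f/L)·ln[ε/(3.7D) + √(3.17ν²L/(gD³h_f))]
√(gD⁵h_f/L) = √(9.81·0.365⁵·11.3/367) = 0.04424
ε/(3.7D) = 4.29×10^-4; √(3.17ν²L/(gD³h_f)) = 3.36×10^-5
Q = -0.965·0.04424·ln(4.631×10^-4) = 0.3277 m³/s
Check: V = 3.13 m/s, Re = 4.99×10^5, f = 0.02260, h_f = 11.4 m ≈ 11.3 m ✓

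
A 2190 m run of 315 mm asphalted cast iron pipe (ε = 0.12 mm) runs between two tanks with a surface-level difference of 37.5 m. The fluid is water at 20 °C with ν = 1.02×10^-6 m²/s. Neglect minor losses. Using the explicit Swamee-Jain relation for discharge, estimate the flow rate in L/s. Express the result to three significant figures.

Q ≈ 197 L/s

Swamee-Jain (Type II): Q = -0.965·√(gD⁵h_f/L)·ln[ε/(3.7D) + √(3.17ν²L/(gD³h_f))]
√(gD⁵h_f/L) = √(9.81·0.315⁵·37.5/2190) = 0.02282
ε/(3.7D) = 1.03×10^-4; √(3.17ν²L/(gD³h_f)) = 2.51×10^-5
Q = -0.965·0.02282·ln(1.280×10^-4) = 0.1974 m³/s
Check: V = 2.53 m/s, Re = 7.82×10^5, f = 0.01660, h_f = 37.7 m ≈ 37.5 m ✓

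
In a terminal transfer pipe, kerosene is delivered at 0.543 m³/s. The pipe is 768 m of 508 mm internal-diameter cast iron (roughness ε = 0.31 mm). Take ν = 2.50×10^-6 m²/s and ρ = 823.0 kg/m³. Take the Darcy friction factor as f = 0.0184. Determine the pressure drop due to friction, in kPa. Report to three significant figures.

Δp ≈ 82.2 kPa

V = 4Q/(πD²) = 4·0.543/(π·0.508²) = 2.679 m/s
h_f = f(L/D)V²/(2g) = 0.01840·(768/0.508)·2.679²/(2·9.81) = 10.18 m
Δp = ρg·h_f = 823.0·9.81·10.18 = 82.16 kPa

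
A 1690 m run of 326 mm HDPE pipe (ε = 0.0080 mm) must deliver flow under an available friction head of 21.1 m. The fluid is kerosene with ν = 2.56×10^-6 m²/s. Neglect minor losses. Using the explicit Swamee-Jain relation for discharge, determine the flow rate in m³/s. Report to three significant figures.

Swamee-Jain (Type II): Q = -0.965·√(gD⁵h_f/L)·ln[ε/(3.7D) + √(3.17ν²L/(gD³h_f))]
√(gD⁵h_f/L) = √(9.81·0.326⁵·21.1/1690) = 0.02124
ε/(3.7D) = 6.63×10^-6; √(3.17ν²L/(gD³h_f)) = 7.00×10^-5
Q = -0.965·0.02124·ln(7.660×10^-5) = 0.1942 m³/s
Check: V = 2.33 m/s, Re = 2.96×10^5, f = 0.01469, h_f = 21.0 m ≈ 21.1 m ✓

Q ≈ 0.194 m³/s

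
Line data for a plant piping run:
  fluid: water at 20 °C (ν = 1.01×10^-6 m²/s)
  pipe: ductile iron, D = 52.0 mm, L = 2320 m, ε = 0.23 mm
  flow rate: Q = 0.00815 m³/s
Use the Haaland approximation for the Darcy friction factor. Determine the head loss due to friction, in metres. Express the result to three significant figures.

V = 4Q/(πD²) = 4·0.00815/(π·0.0520²) = 3.838 m/s
Re = VD/ν = 3.838·0.0520/1.01×10^-6 = 1.98×10^5 → turbulent
ε/D = 0.23/52.0 = 0.00442
Haaland: f = 0.02980
h_f = f(L/D)V²/(2g) = 0.02980·(2320/0.0520)·3.838²/(2·9.81) = 998.1 m

h_f ≈ 998 m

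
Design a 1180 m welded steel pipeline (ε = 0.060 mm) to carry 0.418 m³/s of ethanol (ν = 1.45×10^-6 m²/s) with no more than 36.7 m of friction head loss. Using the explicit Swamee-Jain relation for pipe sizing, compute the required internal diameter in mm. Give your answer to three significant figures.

D ≈ 371 mm

Swamee-Jain (Type III): D = 0.66·[ε^1.25·(LQ²/(gh_f))^4.75 + ν·Q^9.4·(L/(gh_f))^5.2]^0.04
LQ²/(gh_f) = 0.5727; L/(gh_f) = 3.278
Term 1 = ε^1.25·(…)^4.75 = 3.74×10^-7; Term 2 = ν·Q^9.4·(…)^5.2 = 1.91×10^-7
D = 0.66·(3.74×10^-7 + 1.91×10^-7)^0.04 = 0.3712 m = 371 mm
Check: V = 3.86 m/s, Re = 9.89×10^5, f = 0.01434, h_f = 34.7 m ≈ 36.7 m ✓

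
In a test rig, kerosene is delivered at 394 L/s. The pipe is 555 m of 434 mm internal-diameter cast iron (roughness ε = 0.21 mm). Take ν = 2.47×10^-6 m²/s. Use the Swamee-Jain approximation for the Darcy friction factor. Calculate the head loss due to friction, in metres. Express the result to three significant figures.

V = 4Q/(πD²) = 4·0.394/(π·0.434²) = 2.663 m/s
Re = VD/ν = 2.663·0.434/2.47×10^-6 = 4.68×10^5 → turbulent
ε/D = 0.21/434 = 4.84×10^-4
Swamee-Jain: f = 0.01774
h_f = f(L/D)V²/(2g) = 0.01774·(555/0.434)·2.663²/(2·9.81) = 8.200 m

h_f ≈ 8.20 m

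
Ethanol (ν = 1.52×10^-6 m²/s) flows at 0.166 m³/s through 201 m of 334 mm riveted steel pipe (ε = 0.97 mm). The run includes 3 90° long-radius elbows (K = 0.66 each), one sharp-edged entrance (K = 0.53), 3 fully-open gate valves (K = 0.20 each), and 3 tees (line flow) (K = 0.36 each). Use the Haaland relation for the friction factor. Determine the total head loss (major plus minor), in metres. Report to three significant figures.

H_L ≈ 3.66 m

V = 4Q/(πD²) = 1.895 m/s; V²/2g = 0.1830 m
Re = 4.16×10^5, ε/D = 0.00290 → f = 0.02628 (Haaland)
Major: h_f = f(L/D)·V²/2g = 0.02628·601.8·0.1830 = 2.893 m
Minor: ΣK = 4.19; h_m = ΣK·V²/2g = 0.7666 m
Total H_L = 2.893 + 0.7666 = 3.660 m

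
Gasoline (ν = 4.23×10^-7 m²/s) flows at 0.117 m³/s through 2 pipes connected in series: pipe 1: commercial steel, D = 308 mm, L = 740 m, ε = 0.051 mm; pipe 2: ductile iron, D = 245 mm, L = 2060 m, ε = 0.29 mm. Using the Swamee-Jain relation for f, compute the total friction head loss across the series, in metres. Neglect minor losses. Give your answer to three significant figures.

Pipe 1: V = 1.570 m/s, Re = 1.14×10^6, ε/D = 1.66×10^-4, f = 0.01426, h_1 = f(L/D)V²/2g = 4.306 m
Pipe 2: V = 2.482 m/s, Re = 1.44×10^6, ε/D = 0.00118, f = 0.02072, h_2 = f(L/D)V²/2g = 54.70 m
Series → Q common, losses add: H = Σh = 59.01 m

H ≈ 59.0 m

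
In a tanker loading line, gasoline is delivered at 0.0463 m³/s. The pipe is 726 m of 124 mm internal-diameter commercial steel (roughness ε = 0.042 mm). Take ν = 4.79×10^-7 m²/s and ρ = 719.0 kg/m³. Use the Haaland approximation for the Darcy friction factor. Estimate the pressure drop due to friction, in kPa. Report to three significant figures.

V = 4Q/(πD²) = 4·0.0463/(π·0.124²) = 3.834 m/s
Re = VD/ν = 3.834·0.124/4.79×10^-7 = 9.93×10^5 → turbulent
ε/D = 0.042/124 = 3.39×10^-4
Haaland: f = 0.01595
h_f = f(L/D)V²/(2g) = 0.01595·(726/0.124)·3.834²/(2·9.81) = 69.95 m
Δp = ρg·h_f = 719.0·9.81·69.95 = 493.4 kPa

Δp ≈ 493 kPa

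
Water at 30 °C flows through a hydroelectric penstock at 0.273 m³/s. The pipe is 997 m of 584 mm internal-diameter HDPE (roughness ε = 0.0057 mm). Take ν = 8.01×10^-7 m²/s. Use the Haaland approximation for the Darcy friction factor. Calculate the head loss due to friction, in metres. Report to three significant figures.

h_f ≈ 1.11 m

V = 4Q/(πD²) = 4·0.273/(π·0.584²) = 1.019 m/s
Re = VD/ν = 1.019·0.584/8.01×10^-7 = 7.43×10^5 → turbulent
ε/D = 0.0057/584 = 9.76×10^-6
Haaland: f = 0.01233
h_f = f(L/D)V²/(2g) = 0.01233·(997/0.584)·1.019²/(2·9.81) = 1.114 m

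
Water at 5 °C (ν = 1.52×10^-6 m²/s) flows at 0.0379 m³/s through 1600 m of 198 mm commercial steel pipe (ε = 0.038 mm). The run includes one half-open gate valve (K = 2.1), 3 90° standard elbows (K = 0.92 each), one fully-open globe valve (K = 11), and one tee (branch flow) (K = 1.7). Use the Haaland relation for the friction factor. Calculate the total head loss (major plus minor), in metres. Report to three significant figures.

H_L ≈ 12.2 m

V = 4Q/(πD²) = 1.231 m/s; V²/2g = 0.07722 m
Re = 1.60×10^5, ε/D = 1.92×10^-4 → f = 0.01735 (Haaland)
Major: h_f = f(L/D)·V²/2g = 0.01735·8081·0.07722 = 10.83 m
Minor: ΣK = 17.6; h_m = ΣK·V²/2g = 1.356 m
Total H_L = 10.83 + 1.356 = 12.18 m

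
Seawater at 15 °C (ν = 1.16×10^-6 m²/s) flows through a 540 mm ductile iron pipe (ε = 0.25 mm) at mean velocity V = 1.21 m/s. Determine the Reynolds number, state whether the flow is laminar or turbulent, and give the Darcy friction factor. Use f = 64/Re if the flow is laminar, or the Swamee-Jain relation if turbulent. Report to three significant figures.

Re = VD/ν = 1.210·0.540/1.16×10^-6 = 5.63×10^5
Re > 4000 → turbulent; ε/D = 4.63×10^-4
Swamee-Jain: f = 0.01744

Re ≈ 5.63×10^5; turbulent; f ≈ 0.0174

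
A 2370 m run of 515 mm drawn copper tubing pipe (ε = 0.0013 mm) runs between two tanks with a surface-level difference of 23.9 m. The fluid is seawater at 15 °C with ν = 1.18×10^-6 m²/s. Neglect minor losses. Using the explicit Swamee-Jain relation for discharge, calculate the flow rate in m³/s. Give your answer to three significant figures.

Q ≈ 0.629 m³/s

Swamee-Jain (Type II): Q = -0.965·√(gD⁵h_f/L)·ln[ε/(3.7D) + √(3.17ν²L/(gD³h_f))]
√(gD⁵h_f/L) = √(9.81·0.515⁵·23.9/2370) = 0.05987
ε/(3.7D) = 6.82×10^-7; √(3.17ν²L/(gD³h_f)) = 1.81×10^-5
Q = -0.965·0.05987·ln(1.876×10^-5) = 0.6288 m³/s
Check: V = 3.02 m/s, Re = 1.32×10^6, f = 0.01116, h_f = 23.9 m ≈ 23.9 m ✓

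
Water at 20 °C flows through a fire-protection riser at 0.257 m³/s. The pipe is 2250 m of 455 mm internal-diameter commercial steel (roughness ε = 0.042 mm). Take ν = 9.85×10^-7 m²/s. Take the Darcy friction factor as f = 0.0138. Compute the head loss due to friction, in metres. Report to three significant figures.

h_f ≈ 8.69 m

V = 4Q/(πD²) = 4·0.257/(π·0.455²) = 1.581 m/s
h_f = f(L/D)V²/(2g) = 0.01380·(2250/0.455)·1.581²/(2·9.81) = 8.689 m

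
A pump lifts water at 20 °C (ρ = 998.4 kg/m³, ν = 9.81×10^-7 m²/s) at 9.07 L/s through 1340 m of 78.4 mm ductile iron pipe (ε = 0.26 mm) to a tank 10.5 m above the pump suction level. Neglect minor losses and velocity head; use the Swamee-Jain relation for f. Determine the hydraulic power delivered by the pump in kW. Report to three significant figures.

P_hyd ≈ 8.57 kW

V = 4Q/(πD²) = 1.879 m/s; Re = 1.50×10^5; ε/D = 0.00332; f = 0.02796
h_f = f(L/D)V²/2g = 85.97 m
Total head H = z + h_f = 10.5 + 85.97 = 96.47 m
P_hyd = ρgQH = 998.4·9.81·0.00907·96.47 = 8.569 kW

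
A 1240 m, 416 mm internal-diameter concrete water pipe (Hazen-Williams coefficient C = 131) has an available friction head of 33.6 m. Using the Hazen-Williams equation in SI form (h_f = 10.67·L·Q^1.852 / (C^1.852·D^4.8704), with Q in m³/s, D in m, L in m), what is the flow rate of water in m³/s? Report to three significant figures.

Rearranging: Q = [h_f·C^1.852·D^4.8704 / (10.67·L)]^(1/1.852)
Q = [33.6·131^1.852·0.416^4.8704 / (10.67·1240)]^0.540 = 0.5179 m³/s

Q ≈ 0.518 m³/s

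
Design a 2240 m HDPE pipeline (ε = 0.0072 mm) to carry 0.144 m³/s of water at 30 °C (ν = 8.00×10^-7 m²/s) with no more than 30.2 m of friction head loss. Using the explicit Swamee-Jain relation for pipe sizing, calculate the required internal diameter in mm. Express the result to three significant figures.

Swamee-Jain (Type III): D = 0.66·[ε^1.25·(LQ²/(gh_f))^4.75 + ν·Q^9.4·(L/(gh_f))^5.2]^0.04
LQ²/(gh_f) = 0.1568; L/(gh_f) = 7.561
Term 1 = ε^1.25·(…)^4.75 = 5.61×10^-11; Term 2 = ν·Q^9.4·(…)^5.2 = 3.63×10^-10
D = 0.66·(5.61×10^-11 + 3.63×10^-10)^0.04 = 0.2783 m = 278 mm
Check: V = 2.37 m/s, Re = 8.24×10^5, f = 0.01253, h_f = 28.8 m ≈ 30.2 m ✓

D ≈ 278 mm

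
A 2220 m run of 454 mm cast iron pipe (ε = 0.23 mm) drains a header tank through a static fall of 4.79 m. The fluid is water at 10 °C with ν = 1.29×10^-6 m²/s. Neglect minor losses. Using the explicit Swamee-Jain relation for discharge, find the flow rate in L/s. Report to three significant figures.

Swamee-Jain (Type II): Q = -0.965·√(gD⁵h_f/L)·ln[ε/(3.7D) + √(3.17ν²L/(gD³h_f))]
√(gD⁵h_f/L) = √(9.81·0.454⁵·4.79/2220) = 0.02021
ε/(3.7D) = 1.37×10^-4; √(3.17ν²L/(gD³h_f)) = 5.16×10^-5
Q = -0.965·0.02021·ln(1.885×10^-4) = 0.1672 m³/s
Check: V = 1.03 m/s, Re = 3.64×10^5, f = 0.01814, h_f = 4.82 m ≈ 4.79 m ✓

Q ≈ 167 L/s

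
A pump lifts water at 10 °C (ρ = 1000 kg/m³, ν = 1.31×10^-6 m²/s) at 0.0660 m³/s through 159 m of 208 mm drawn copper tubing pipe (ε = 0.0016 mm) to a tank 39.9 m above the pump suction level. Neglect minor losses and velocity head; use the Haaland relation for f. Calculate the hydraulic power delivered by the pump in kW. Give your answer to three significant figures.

V = 4Q/(πD²) = 1.942 m/s; Re = 3.08×10^5; ε/D = 7.69×10^-6; f = 0.01433
h_f = f(L/D)V²/2g = 2.106 m
Total head H = z + h_f = 39.9 + 2.106 = 42.01 m
P_hyd = ρgQH = 1000·9.81·0.0660·42.01 = 27.20 kW

P_hyd ≈ 27.2 kW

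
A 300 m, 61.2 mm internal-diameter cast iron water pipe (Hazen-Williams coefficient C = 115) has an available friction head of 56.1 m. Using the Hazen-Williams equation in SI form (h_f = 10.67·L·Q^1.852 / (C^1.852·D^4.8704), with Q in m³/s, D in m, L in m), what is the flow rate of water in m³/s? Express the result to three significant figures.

Q ≈ 0.00835 m³/s

Rearranging: Q = [h_f·C^1.852·D^4.8704 / (10.67·L)]^(1/1.852)
Q = [56.1·115^1.852·0.0612^4.8704 / (10.67·300)]^0.540 = 0.008351 m³/s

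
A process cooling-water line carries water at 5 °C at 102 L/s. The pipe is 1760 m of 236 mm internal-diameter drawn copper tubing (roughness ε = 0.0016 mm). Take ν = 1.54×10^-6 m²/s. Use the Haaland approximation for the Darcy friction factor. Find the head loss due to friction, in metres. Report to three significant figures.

V = 4Q/(πD²) = 4·0.102/(π·0.236²) = 2.332 m/s
Re = VD/ν = 2.332·0.236/1.54×10^-6 = 3.57×10^5 → turbulent
ε/D = 0.0016/236 = 6.78×10^-6
Haaland: f = 0.01394
h_f = f(L/D)V²/(2g) = 0.01394·(1760/0.236)·2.332²/(2·9.81) = 28.82 m

h_f ≈ 28.8 m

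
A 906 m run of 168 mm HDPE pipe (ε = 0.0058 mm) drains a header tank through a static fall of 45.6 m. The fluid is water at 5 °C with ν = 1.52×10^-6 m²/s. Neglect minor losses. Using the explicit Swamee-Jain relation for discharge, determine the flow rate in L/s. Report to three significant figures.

Q ≈ 75.6 L/s

Swamee-Jain (Type II): Q = -0.965·√(gD⁵h_f/L)·ln[ε/(3.7D) + √(3.17ν²L/(gD³h_f))]
√(gD⁵h_f/L) = √(9.81·0.168⁵·45.6/906) = 0.008129
ε/(3.7D) = 9.33×10^-6; √(3.17ν²L/(gD³h_f)) = 5.59×10^-5
Q = -0.965·0.008129·ln(6.526×10^-5) = 0.07560 m³/s
Check: V = 3.41 m/s, Re = 3.77×10^5, f = 0.01423, h_f = 45.5 m ≈ 45.6 m ✓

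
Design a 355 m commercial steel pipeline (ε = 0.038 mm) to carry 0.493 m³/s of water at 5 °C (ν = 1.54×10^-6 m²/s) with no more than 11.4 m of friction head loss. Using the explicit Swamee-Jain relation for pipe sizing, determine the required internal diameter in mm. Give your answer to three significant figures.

D ≈ 388 mm

Swamee-Jain (Type III): D = 0.66·[ε^1.25·(LQ²/(gh_f))^4.75 + ν·Q^9.4·(L/(gh_f))^5.2]^0.04
LQ²/(gh_f) = 0.7715; L/(gh_f) = 3.174
Term 1 = ε^1.25·(…)^4.75 = 8.70×10^-7; Term 2 = ν·Q^9.4·(…)^5.2 = 8.11×10^-7
D = 0.66·(8.70×10^-7 + 8.11×10^-7)^0.04 = 0.3878 m = 388 mm
Check: V = 4.17 m/s, Re = 1.05×10^6, f = 0.01342, h_f = 10.9 m ≈ 11.4 m ✓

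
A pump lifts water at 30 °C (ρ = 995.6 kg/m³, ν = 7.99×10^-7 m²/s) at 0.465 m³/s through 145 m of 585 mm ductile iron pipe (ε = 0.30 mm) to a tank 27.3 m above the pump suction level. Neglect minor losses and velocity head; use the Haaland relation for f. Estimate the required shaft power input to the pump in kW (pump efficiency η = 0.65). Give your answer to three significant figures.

P_shaft ≈ 195 kW

V = 4Q/(πD²) = 1.730 m/s; Re = 1.27×10^6; ε/D = 5.13×10^-4; f = 0.01717
h_f = f(L/D)V²/2g = 0.6493 m
Total head H = z + h_f = 27.3 + 0.6493 = 27.95 m
P_hyd = ρgQH = 995.6·9.81·0.465·27.95 = 126.9 kW
P_shaft = P_hyd/η = 126.9/0.65 = 195.3 kW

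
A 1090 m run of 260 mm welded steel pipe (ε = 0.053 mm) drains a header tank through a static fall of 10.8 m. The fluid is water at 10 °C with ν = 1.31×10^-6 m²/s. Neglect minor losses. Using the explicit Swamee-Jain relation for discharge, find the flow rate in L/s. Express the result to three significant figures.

Q ≈ 94.4 L/s

Swamee-Jain (Type II): Q = -0.965·√(gD⁵h_f/L)·ln[ε/(3.7D) + √(3.17ν²L/(gD³h_f))]
√(gD⁵h_f/L) = √(9.81·0.260⁵·10.8/1090) = 0.01075
ε/(3.7D) = 5.51×10^-5; √(3.17ν²L/(gD³h_f)) = 5.64×10^-5
Q = -0.965·0.01075·ln(1.115×10^-4) = 0.09438 m³/s
Check: V = 1.78 m/s, Re = 3.53×10^5, f = 0.01606, h_f = 10.8 m ≈ 10.8 m ✓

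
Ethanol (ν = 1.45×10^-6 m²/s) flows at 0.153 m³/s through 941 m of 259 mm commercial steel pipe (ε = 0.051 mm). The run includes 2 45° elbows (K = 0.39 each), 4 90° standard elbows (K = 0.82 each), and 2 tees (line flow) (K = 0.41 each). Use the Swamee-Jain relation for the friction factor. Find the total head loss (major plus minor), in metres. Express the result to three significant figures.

H_L ≈ 26.2 m

V = 4Q/(πD²) = 2.904 m/s; V²/2g = 0.4298 m
Re = 5.19×10^5, ε/D = 1.97×10^-4 → f = 0.01543 (Swamee-Jain)
Major: h_f = f(L/D)·V²/2g = 0.01543·3633·0.4298 = 24.10 m
Minor: ΣK = 4.88; h_m = ΣK·V²/2g = 2.098 m
Total H_L = 24.10 + 2.098 = 26.20 m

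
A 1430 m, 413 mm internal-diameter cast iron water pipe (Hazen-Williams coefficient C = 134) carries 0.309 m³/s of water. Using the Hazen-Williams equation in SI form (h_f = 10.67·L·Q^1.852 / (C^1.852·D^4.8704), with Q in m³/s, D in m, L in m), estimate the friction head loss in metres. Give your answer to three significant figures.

h_f = 10.67·1430·0.309^1.852 / (134^1.852·0.413^4.8704) = 14.79 m

h_f ≈ 14.8 m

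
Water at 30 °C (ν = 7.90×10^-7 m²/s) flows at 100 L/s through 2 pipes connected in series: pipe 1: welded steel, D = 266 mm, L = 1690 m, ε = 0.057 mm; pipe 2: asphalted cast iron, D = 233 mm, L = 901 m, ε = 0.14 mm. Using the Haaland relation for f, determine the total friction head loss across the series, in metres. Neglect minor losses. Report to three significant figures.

H ≈ 35.4 m

Pipe 1: V = 1.799 m/s, Re = 6.06×10^5, ε/D = 2.14×10^-4, f = 0.01520, h_1 = f(L/D)V²/2g = 15.94 m
Pipe 2: V = 2.345 m/s, Re = 6.92×10^5, ε/D = 6.01×10^-4, f = 0.01799, h_2 = f(L/D)V²/2g = 19.51 m
Series → Q common, losses add: H = Σh = 35.45 m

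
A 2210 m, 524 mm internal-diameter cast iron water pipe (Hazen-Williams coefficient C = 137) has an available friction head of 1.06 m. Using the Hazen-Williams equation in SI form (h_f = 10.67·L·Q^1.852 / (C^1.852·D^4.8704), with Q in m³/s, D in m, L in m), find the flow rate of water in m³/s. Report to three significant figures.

Q ≈ 0.113 m³/s

Rearranging: Q = [h_f·C^1.852·D^4.8704 / (10.67·L)]^(1/1.852)
Q = [1.06·137^1.852·0.524^4.8704 / (10.67·2210)]^0.540 = 0.1125 m³/s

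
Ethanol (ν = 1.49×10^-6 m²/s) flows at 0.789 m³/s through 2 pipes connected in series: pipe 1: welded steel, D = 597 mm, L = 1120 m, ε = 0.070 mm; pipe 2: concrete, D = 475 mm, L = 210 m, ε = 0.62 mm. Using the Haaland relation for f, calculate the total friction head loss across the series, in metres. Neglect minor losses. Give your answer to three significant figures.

H ≈ 19.7 m

Pipe 1: V = 2.819 m/s, Re = 1.13×10^6, ε/D = 1.17×10^-4, f = 0.01346, h_1 = f(L/D)V²/2g = 10.22 m
Pipe 2: V = 4.452 m/s, Re = 1.42×10^6, ε/D = 0.00131, f = 0.02117, h_2 = f(L/D)V²/2g = 9.457 m
Series → Q common, losses add: H = Σh = 19.68 m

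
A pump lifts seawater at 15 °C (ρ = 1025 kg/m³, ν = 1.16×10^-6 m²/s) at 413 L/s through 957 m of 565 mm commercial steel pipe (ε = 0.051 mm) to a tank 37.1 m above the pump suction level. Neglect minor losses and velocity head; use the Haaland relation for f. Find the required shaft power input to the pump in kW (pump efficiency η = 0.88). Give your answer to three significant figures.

P_shaft ≈ 190 kW

V = 4Q/(πD²) = 1.647 m/s; Re = 8.02×10^5; ε/D = 9.03×10^-5; f = 0.01345
h_f = f(L/D)V²/2g = 3.150 m
Total head H = z + h_f = 37.1 + 3.150 = 40.25 m
P_hyd = ρgQH = 1025·9.81·0.413·40.25 = 167.2 kW
P_shaft = P_hyd/η = 167.2/0.88 = 189.9 kW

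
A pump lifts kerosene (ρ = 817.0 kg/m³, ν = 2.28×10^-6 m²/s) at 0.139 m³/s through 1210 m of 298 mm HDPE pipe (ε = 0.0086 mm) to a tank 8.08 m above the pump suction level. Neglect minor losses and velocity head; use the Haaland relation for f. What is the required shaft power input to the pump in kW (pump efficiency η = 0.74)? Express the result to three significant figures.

P_shaft ≈ 30.7 kW

V = 4Q/(πD²) = 1.993 m/s; Re = 2.60×10^5; ε/D = 2.89×10^-5; f = 0.01495
h_f = f(L/D)V²/2g = 12.29 m
Total head H = z + h_f = 8.08 + 12.29 = 20.37 m
P_hyd = ρgQH = 817.0·9.81·0.139·20.37 = 22.69 kW
P_shaft = P_hyd/η = 22.69/0.74 = 30.67 kW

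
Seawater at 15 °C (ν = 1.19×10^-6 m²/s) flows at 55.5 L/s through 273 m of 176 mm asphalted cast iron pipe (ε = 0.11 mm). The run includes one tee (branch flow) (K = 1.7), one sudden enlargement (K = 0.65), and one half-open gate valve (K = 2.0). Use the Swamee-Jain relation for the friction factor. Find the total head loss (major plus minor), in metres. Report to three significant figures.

V = 4Q/(πD²) = 2.281 m/s; V²/2g = 0.2653 m
Re = 3.37×10^5, ε/D = 6.25×10^-4 → f = 0.01888 (Swamee-Jain)
Major: h_f = f(L/D)·V²/2g = 0.01888·1551·0.2653 = 7.768 m
Minor: ΣK = 4.35; h_m = ΣK·V²/2g = 1.154 m
Total H_L = 7.768 + 1.154 = 8.922 m

H_L ≈ 8.92 m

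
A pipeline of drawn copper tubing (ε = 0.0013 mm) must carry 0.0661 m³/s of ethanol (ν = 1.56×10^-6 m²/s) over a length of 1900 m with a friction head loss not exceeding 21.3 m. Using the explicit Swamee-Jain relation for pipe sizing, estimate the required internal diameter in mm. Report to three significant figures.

D ≈ 220 mm

Swamee-Jain (Type III): D = 0.66·[ε^1.25·(LQ²/(gh_f))^4.75 + ν·Q^9.4·(L/(gh_f))^5.2]^0.04
LQ²/(gh_f) = 0.03973; L/(gh_f) = 9.093
Term 1 = ε^1.25·(…)^4.75 = 9.73×10^-15; Term 2 = ν·Q^9.4·(…)^5.2 = 1.23×10^-12
D = 0.66·(9.73×10^-15 + 1.23×10^-12)^0.04 = 0.2204 m = 220 mm
Check: V = 1.73 m/s, Re = 2.45×10^5, f = 0.01500, h_f = 19.8 m ≈ 21.3 m ✓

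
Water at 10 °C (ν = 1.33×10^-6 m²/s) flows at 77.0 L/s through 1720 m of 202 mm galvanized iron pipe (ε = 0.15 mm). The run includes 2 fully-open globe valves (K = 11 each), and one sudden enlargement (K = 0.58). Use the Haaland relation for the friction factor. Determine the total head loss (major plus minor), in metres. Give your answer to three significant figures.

H_L ≈ 54.7 m

V = 4Q/(πD²) = 2.403 m/s; V²/2g = 0.2942 m
Re = 3.65×10^5, ε/D = 7.43×10^-4 → f = 0.01919 (Haaland)
Major: h_f = f(L/D)·V²/2g = 0.01919·8515·0.2942 = 48.07 m
Minor: ΣK = 22.6; h_m = ΣK·V²/2g = 6.644 m
Total H_L = 48.07 + 6.644 = 54.72 m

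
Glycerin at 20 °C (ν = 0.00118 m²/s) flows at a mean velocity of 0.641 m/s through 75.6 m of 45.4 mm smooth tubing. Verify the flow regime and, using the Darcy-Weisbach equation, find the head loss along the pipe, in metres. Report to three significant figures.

h_f ≈ 90.5 m

Re = VD/ν = 0.641·0.04540/0.00118 = 24.7 → laminar (Re < 2300)
f = 64/Re = 2.595
h_f = f(L/D)V²/(2g) = 2.595·(75.6/0.04540)·0.641²/(2·9.81) = 90.50 m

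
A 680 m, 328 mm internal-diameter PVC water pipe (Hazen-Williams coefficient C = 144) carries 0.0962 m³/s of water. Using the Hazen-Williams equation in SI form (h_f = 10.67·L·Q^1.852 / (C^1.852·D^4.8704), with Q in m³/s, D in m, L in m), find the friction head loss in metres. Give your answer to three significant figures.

h_f = 10.67·680·0.0962^1.852 / (144^1.852·0.328^4.8704) = 2.178 m

h_f ≈ 2.18 m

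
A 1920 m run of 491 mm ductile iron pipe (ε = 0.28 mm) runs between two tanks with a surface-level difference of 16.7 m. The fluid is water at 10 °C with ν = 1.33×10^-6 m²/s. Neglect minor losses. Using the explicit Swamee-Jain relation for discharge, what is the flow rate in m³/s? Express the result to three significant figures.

Swamee-Jain (Type II): Q = -0.965·√(gD⁵h_f/L)·ln[ε/(3.7D) + √(3.17ν²L/(gD³h_f))]
√(gD⁵h_f/L) = √(9.81·0.491⁵·16.7/1920) = 0.04935
ε/(3.7D) = 1.54×10^-4; √(3.17ν²L/(gD³h_f)) = 2.36×10^-5
Q = -0.965·0.04935·ln(1.777×10^-4) = 0.4112 m³/s
Check: V = 2.17 m/s, Re = 8.02×10^5, f = 0.01787, h_f = 16.8 m ≈ 16.7 m ✓

Q ≈ 0.411 m³/s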